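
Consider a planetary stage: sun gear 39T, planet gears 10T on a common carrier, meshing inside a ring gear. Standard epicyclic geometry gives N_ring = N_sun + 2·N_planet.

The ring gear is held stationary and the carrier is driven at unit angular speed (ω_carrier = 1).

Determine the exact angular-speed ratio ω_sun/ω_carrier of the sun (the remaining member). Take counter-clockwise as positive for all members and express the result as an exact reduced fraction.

N_ring = 39 + 2·10 = 59
39(ω_s−ω_c) = −59(ω_r−ω_c),  ω_r=0, ω_c=1
ω_s = 1 − (59/39)(0−1) = 98/39
ω_s/ω_c = 98/39

98/39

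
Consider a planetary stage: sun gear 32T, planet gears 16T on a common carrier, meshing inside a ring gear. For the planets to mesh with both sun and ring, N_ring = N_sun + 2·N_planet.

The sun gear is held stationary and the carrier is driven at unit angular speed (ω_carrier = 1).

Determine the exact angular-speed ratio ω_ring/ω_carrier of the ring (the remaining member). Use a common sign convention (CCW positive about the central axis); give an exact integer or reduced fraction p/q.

3/2

N_ring = 32 + 2·16 = 64
32(ω_s−ω_c) = −64(ω_r−ω_c),  ω_s=0, ω_c=1
ω_r = 1 − (32/64)(0−1) = 3/2
ω_r/ω_c = 3/2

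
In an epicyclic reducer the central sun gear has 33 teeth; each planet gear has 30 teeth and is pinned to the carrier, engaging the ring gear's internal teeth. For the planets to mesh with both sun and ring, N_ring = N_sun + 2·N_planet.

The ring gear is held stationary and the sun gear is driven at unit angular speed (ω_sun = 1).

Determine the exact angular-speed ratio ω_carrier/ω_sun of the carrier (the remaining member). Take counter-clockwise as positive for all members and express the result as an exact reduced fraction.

N_ring = 33 + 2·30 = 93
33(ω_s−ω_c) = −93(ω_r−ω_c),  ω_r=0, ω_s=1
33(1−ω_c) = −93(0−ω_c)  ⇒  126ω_c = 33  ⇒  ω_c = 11/42
ω_c/ω_s = 11/42

11/42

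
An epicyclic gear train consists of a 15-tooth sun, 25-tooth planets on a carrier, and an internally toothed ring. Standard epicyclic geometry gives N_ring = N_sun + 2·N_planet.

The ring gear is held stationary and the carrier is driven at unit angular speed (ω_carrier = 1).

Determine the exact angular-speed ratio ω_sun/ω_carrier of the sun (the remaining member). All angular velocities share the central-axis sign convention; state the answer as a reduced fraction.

16/3

N_ring = 15 + 2·25 = 65
15(ω_s−ω_c) = −65(ω_r−ω_c),  ω_r=0, ω_c=1
ω_s = 1 − (65/15)(0−1) = 16/3
ω_s/ω_c = 16/3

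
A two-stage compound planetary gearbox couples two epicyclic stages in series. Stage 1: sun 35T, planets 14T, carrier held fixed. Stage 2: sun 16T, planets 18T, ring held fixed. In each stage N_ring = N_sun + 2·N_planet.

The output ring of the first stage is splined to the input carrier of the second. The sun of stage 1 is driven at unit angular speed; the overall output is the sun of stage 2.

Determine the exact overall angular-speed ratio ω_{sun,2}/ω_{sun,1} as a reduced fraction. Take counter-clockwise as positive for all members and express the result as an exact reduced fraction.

Stage 1: N_ring = 35 + 2·14 = 63
Stage 1: 35(ω_s−ω_c) = −63(ω_r−ω_c),  ω_c=0, ω_s=1
Stage 1: ω_r = 0 − (35/63)(1−0) = -5/9
  ⇒ ω_r¹/ω_s¹ = -5/9
Stage 2: N_ring = 16 + 2·18 = 52
Stage 2: 16(ω_s−ω_c) = −52(ω_r−ω_c),  ω_r=0, ω_c=1
Stage 2: ω_s = 1 − (52/16)(0−1) = 17/4
  ⇒ ω_s²/ω_c² = 17/4
Coupling ω_c² = ω_r¹ ⇒ overall = -5/9 × 17/4 = -85/36

-85/36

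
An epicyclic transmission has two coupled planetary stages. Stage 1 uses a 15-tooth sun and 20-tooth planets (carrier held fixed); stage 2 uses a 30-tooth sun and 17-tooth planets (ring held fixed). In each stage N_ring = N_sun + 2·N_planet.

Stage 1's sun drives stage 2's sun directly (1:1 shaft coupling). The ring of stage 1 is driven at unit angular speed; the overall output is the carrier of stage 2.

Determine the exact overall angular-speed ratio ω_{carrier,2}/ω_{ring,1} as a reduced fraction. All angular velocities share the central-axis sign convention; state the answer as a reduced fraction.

Stage 1: N_ring = 15 + 2·20 = 55
Stage 1: 15(ω_s−ω_c) = −55(ω_r−ω_c),  ω_c=0, ω_r=1
Stage 1: ω_s = 0 − (55/15)(1−0) = -11/3
  ⇒ ω_s¹/ω_r¹ = -11/3
Stage 2: N_ring = 30 + 2·17 = 64
Stage 2: 30(ω_s−ω_c) = −64(ω_r−ω_c),  ω_r=0, ω_s=1
Stage 2: 30(1−ω_c) = −64(0−ω_c)  ⇒  94ω_c = 30  ⇒  ω_c = 15/47
  ⇒ ω_c²/ω_s² = 15/47
Coupling ω_s² = ω_s¹ ⇒ overall = -11/3 × 15/47 = -55/47

-55/47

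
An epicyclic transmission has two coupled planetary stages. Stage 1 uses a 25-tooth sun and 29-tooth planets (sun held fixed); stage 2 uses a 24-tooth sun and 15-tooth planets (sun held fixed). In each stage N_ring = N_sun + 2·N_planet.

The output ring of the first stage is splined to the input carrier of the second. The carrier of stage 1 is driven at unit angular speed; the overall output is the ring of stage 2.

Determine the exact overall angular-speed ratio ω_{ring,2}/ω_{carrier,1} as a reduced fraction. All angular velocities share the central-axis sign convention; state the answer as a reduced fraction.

156/83

Stage 1: N_ring = 25 + 2·29 = 83
Stage 1: 25(ω_s−ω_c) = −83(ω_r−ω_c),  ω_s=0, ω_c=1
Stage 1: ω_r = 1 − (25/83)(0−1) = 108/83
  ⇒ ω_r¹/ω_c¹ = 108/83
Stage 2: N_ring = 24 + 2·15 = 54
Stage 2: 24(ω_s−ω_c) = −54(ω_r−ω_c),  ω_s=0, ω_c=1
Stage 2: ω_r = 1 − (24/54)(0−1) = 13/9
  ⇒ ω_r²/ω_c² = 13/9
Coupling ω_c² = ω_r¹ ⇒ overall = 108/83 × 13/9 = 156/83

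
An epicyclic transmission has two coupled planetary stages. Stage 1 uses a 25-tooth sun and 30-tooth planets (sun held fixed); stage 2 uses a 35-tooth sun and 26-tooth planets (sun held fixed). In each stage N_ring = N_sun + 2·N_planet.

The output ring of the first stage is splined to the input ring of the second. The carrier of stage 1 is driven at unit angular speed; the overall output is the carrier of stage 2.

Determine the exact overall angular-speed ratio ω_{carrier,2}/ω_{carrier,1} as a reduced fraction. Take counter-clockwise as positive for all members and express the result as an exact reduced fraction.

Stage 1: N_ring = 25 + 2·30 = 85
Stage 1: 25(ω_s−ω_c) = −85(ω_r−ω_c),  ω_s=0, ω_c=1
Stage 1: ω_r = 1 − (25/85)(0−1) = 22/17
  ⇒ ω_r¹/ω_c¹ = 22/17
Stage 2: N_ring = 35 + 2·26 = 87
Stage 2: 35(ω_s−ω_c) = −87(ω_r−ω_c),  ω_s=0, ω_r=1
Stage 2: 35(0−ω_c) = −87(1−ω_c)  ⇒  122ω_c = 87  ⇒  ω_c = 87/122
  ⇒ ω_c²/ω_r² = 87/122
Coupling ω_r² = ω_r¹ ⇒ overall = 22/17 × 87/122 = 957/1037

957/1037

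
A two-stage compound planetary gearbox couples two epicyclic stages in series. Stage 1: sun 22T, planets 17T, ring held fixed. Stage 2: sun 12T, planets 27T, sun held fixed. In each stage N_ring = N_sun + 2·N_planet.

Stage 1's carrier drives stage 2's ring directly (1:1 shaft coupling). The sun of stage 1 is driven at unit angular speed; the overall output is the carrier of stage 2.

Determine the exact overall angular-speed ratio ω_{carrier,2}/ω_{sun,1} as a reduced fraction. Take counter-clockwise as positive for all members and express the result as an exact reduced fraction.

Stage 1: N_ring = 22 + 2·17 = 56
Stage 1: 22(ω_s−ω_c) = −56(ω_r−ω_c),  ω_r=0, ω_s=1
Stage 1: 22(1−ω_c) = −56(0−ω_c)  ⇒  78ω_c = 22  ⇒  ω_c = 11/39
  ⇒ ω_c¹/ω_s¹ = 11/39
Stage 2: N_ring = 12 + 2·27 = 66
Stage 2: 12(ω_s−ω_c) = −66(ω_r−ω_c),  ω_s=0, ω_r=1
Stage 2: 12(0−ω_c) = −66(1−ω_c)  ⇒  78ω_c = 66  ⇒  ω_c = 11/13
  ⇒ ω_c²/ω_r² = 11/13
Coupling ω_r² = ω_c¹ ⇒ overall = 11/39 × 11/13 = 121/507

121/507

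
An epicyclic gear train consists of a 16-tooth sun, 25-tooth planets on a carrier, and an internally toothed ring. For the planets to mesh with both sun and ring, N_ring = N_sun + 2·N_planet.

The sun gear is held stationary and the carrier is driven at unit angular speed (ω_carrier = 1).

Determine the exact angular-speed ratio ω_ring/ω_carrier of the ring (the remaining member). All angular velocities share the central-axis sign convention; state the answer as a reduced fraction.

41/33

N_ring = 16 + 2·25 = 66
16(ω_s−ω_c) = −66(ω_r−ω_c),  ω_s=0, ω_c=1
ω_r = 1 − (16/66)(0−1) = 41/33
ω_r/ω_c = 41/33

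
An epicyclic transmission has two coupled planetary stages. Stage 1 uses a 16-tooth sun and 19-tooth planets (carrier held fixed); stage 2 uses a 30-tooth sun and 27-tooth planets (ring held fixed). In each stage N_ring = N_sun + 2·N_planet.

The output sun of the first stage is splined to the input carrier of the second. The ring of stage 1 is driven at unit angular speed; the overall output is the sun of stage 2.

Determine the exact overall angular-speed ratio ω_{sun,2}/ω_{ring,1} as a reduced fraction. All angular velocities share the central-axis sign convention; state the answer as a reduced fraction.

-513/40

Stage 1: N_ring = 16 + 2·19 = 54
Stage 1: 16(ω_s−ω_c) = −54(ω_r−ω_c),  ω_c=0, ω_r=1
Stage 1: ω_s = 0 − (54/16)(1−0) = -27/8
  ⇒ ω_s¹/ω_r¹ = -27/8
Stage 2: N_ring = 30 + 2·27 = 84
Stage 2: 30(ω_s−ω_c) = −84(ω_r−ω_c),  ω_r=0, ω_c=1
Stage 2: ω_s = 1 − (84/30)(0−1) = 19/5
  ⇒ ω_s²/ω_c² = 19/5
Coupling ω_c² = ω_s¹ ⇒ overall = -27/8 × 19/5 = -513/40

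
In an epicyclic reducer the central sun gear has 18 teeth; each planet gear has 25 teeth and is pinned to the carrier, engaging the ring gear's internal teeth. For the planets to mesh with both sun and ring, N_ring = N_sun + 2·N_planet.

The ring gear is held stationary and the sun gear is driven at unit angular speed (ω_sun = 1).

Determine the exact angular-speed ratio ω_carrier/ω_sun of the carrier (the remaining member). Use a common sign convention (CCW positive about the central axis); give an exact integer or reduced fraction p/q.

9/43

N_ring = 18 + 2·25 = 68
18(ω_s−ω_c) = −68(ω_r−ω_c),  ω_r=0, ω_s=1
18(1−ω_c) = −68(0−ω_c)  ⇒  86ω_c = 18  ⇒  ω_c = 9/43
ω_c/ω_s = 9/43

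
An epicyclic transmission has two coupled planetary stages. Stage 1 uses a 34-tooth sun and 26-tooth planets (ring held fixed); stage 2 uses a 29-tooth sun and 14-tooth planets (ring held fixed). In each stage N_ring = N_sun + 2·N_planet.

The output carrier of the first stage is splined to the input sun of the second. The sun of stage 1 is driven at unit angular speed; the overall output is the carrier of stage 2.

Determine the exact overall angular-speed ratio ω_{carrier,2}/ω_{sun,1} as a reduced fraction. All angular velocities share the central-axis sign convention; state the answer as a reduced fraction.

Stage 1: N_ring = 34 + 2·26 = 86
Stage 1: 34(ω_s−ω_c) = −86(ω_r−ω_c),  ω_r=0, ω_s=1
Stage 1: 34(1−ω_c) = −86(0−ω_c)  ⇒  120ω_c = 34  ⇒  ω_c = 17/60
  ⇒ ω_c¹/ω_s¹ = 17/60
Stage 2: N_ring = 29 + 2·14 = 57
Stage 2: 29(ω_s−ω_c) = −57(ω_r−ω_c),  ω_r=0, ω_s=1
Stage 2: 29(1−ω_c) = −57(0−ω_c)  ⇒  86ω_c = 29  ⇒  ω_c = 29/86
  ⇒ ω_c²/ω_s² = 29/86
Coupling ω_s² = ω_c¹ ⇒ overall = 17/60 × 29/86 = 493/5160

493/5160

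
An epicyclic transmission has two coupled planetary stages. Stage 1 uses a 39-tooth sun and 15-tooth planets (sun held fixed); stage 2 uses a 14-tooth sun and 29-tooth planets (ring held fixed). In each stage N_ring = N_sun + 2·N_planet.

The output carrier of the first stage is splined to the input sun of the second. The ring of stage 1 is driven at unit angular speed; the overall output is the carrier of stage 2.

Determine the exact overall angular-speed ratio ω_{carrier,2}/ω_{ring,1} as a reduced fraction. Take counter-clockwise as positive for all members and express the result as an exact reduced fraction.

Stage 1: N_ring = 39 + 2·15 = 69
Stage 1: 39(ω_s−ω_c) = −69(ω_r−ω_c),  ω_s=0, ω_r=1
Stage 1: 39(0−ω_c) = −69(1−ω_c)  ⇒  108ω_c = 69  ⇒  ω_c = 23/36
  ⇒ ω_c¹/ω_r¹ = 23/36
Stage 2: N_ring = 14 + 2·29 = 72
Stage 2: 14(ω_s−ω_c) = −72(ω_r−ω_c),  ω_r=0, ω_s=1
Stage 2: 14(1−ω_c) = −72(0−ω_c)  ⇒  86ω_c = 14  ⇒  ω_c = 7/43
  ⇒ ω_c²/ω_s² = 7/43
Coupling ω_s² = ω_c¹ ⇒ overall = 23/36 × 7/43 = 161/1548

161/1548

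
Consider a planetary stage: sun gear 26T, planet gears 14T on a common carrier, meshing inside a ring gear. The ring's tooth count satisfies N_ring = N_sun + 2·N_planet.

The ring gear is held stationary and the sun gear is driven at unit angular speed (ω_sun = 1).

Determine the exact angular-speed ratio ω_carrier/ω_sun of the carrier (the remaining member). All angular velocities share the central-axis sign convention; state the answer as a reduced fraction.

13/40

N_ring = 26 + 2·14 = 54
26(ω_s−ω_c) = −54(ω_r−ω_c),  ω_r=0, ω_s=1
26(1−ω_c) = −54(0−ω_c)  ⇒  80ω_c = 26  ⇒  ω_c = 13/40
ω_c/ω_s = 13/40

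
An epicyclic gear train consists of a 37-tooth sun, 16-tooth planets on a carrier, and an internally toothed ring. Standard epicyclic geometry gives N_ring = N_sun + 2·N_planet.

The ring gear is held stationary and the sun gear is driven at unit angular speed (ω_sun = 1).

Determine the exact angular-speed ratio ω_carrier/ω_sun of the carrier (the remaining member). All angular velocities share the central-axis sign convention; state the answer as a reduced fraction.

N_ring = 37 + 2·16 = 69
37(ω_s−ω_c) = −69(ω_r−ω_c),  ω_r=0, ω_s=1
37(1−ω_c) = −69(0−ω_c)  ⇒  106ω_c = 37  ⇒  ω_c = 37/106
ω_c/ω_s = 37/106

37/106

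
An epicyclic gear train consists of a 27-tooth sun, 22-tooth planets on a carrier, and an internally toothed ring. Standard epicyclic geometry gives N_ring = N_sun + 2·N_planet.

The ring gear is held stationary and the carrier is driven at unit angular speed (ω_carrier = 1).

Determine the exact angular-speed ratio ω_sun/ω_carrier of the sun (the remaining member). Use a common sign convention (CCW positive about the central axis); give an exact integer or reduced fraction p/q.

N_ring = 27 + 2·22 = 71
27(ω_s−ω_c) = −71(ω_r−ω_c),  ω_r=0, ω_c=1
ω_s = 1 − (71/27)(0−1) = 98/27
ω_s/ω_c = 98/27

98/27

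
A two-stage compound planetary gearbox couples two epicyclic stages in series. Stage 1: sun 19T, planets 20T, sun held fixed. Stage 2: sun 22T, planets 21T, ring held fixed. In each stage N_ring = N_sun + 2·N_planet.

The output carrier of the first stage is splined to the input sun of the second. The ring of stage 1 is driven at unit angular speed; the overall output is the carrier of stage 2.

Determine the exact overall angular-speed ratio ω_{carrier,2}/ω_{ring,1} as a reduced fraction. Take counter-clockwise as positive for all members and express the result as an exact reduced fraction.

Stage 1: N_ring = 19 + 2·20 = 59
Stage 1: 19(ω_s−ω_c) = −59(ω_r−ω_c),  ω_s=0, ω_r=1
Stage 1: 19(0−ω_c) = −59(1−ω_c)  ⇒  78ω_c = 59  ⇒  ω_c = 59/78
  ⇒ ω_c¹/ω_r¹ = 59/78
Stage 2: N_ring = 22 + 2·21 = 64
Stage 2: 22(ω_s−ω_c) = −64(ω_r−ω_c),  ω_r=0, ω_s=1
Stage 2: 22(1−ω_c) = −64(0−ω_c)  ⇒  86ω_c = 22  ⇒  ω_c = 11/43
  ⇒ ω_c²/ω_s² = 11/43
Coupling ω_s² = ω_c¹ ⇒ overall = 59/78 × 11/43 = 649/3354

649/3354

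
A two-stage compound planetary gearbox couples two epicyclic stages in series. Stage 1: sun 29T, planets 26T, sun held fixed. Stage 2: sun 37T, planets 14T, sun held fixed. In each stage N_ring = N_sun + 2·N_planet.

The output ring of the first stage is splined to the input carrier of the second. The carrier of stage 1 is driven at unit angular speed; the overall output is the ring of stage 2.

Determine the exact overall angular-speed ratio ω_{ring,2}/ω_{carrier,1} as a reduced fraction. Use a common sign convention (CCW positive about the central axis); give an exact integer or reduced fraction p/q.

Stage 1: N_ring = 29 + 2·26 = 81
Stage 1: 29(ω_s−ω_c) = −81(ω_r−ω_c),  ω_s=0, ω_c=1
Stage 1: ω_r = 1 − (29/81)(0−1) = 110/81
  ⇒ ω_r¹/ω_c¹ = 110/81
Stage 2: N_ring = 37 + 2·14 = 65
Stage 2: 37(ω_s−ω_c) = −65(ω_r−ω_c),  ω_s=0, ω_c=1
Stage 2: ω_r = 1 − (37/65)(0−1) = 102/65
  ⇒ ω_r²/ω_c² = 102/65
Coupling ω_c² = ω_r¹ ⇒ overall = 110/81 × 102/65 = 748/351

748/351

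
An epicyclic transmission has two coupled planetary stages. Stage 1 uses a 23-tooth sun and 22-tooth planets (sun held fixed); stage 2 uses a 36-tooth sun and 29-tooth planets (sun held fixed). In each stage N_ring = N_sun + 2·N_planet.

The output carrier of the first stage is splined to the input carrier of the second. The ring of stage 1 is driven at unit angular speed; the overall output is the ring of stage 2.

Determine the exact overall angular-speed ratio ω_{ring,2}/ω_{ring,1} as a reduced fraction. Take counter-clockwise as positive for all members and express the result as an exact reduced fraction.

871/846

Stage 1: N_ring = 23 + 2·22 = 67
Stage 1: 23(ω_s−ω_c) = −67(ω_r−ω_c),  ω_s=0, ω_r=1
Stage 1: 23(0−ω_c) = −67(1−ω_c)  ⇒  90ω_c = 67  ⇒  ω_c = 67/90
  ⇒ ω_c¹/ω_r¹ = 67/90
Stage 2: N_ring = 36 + 2·29 = 94
Stage 2: 36(ω_s−ω_c) = −94(ω_r−ω_c),  ω_s=0, ω_c=1
Stage 2: ω_r = 1 − (36/94)(0−1) = 65/47
  ⇒ ω_r²/ω_c² = 65/47
Coupling ω_c² = ω_c¹ ⇒ overall = 67/90 × 65/47 = 871/846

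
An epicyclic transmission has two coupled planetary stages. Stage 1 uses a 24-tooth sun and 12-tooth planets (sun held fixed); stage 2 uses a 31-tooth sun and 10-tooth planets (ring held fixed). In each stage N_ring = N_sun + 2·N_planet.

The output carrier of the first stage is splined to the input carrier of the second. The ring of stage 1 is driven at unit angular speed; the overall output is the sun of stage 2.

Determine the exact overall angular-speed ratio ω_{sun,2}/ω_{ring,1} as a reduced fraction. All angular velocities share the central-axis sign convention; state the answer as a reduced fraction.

164/93

Stage 1: N_ring = 24 + 2·12 = 48
Stage 1: 24(ω_s−ω_c) = −48(ω_r−ω_c),  ω_s=0, ω_r=1
Stage 1: 24(0−ω_c) = −48(1−ω_c)  ⇒  72ω_c = 48  ⇒  ω_c = 2/3
  ⇒ ω_c¹/ω_r¹ = 2/3
Stage 2: N_ring = 31 + 2·10 = 51
Stage 2: 31(ω_s−ω_c) = −51(ω_r−ω_c),  ω_r=0, ω_c=1
Stage 2: ω_s = 1 − (51/31)(0−1) = 82/31
  ⇒ ω_s²/ω_c² = 82/31
Coupling ω_c² = ω_c¹ ⇒ overall = 2/3 × 82/31 = 164/93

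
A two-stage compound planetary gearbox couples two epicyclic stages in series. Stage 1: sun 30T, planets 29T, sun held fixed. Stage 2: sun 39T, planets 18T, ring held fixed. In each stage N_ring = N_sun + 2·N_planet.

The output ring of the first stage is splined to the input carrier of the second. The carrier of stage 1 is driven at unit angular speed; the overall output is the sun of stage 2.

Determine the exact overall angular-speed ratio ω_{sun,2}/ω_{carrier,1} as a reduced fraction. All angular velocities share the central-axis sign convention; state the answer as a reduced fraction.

1121/286

Stage 1: N_ring = 30 + 2·29 = 88
Stage 1: 30(ω_s−ω_c) = −88(ω_r−ω_c),  ω_s=0, ω_c=1
Stage 1: ω_r = 1 − (30/88)(0−1) = 59/44
  ⇒ ω_r¹/ω_c¹ = 59/44
Stage 2: N_ring = 39 + 2·18 = 75
Stage 2: 39(ω_s−ω_c) = −75(ω_r−ω_c),  ω_r=0, ω_c=1
Stage 2: ω_s = 1 − (75/39)(0−1) = 38/13
  ⇒ ω_s²/ω_c² = 38/13
Coupling ω_c² = ω_r¹ ⇒ overall = 59/44 × 38/13 = 1121/286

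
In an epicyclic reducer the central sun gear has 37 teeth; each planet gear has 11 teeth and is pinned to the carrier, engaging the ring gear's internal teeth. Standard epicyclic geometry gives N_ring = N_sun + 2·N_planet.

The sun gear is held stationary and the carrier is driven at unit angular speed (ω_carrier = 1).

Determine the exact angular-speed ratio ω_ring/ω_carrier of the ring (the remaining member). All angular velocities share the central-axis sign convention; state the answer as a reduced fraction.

N_ring = 37 + 2·11 = 59
37(ω_s−ω_c) = −59(ω_r−ω_c),  ω_s=0, ω_c=1
ω_r = 1 − (37/59)(0−1) = 96/59
ω_r/ω_c = 96/59

96/59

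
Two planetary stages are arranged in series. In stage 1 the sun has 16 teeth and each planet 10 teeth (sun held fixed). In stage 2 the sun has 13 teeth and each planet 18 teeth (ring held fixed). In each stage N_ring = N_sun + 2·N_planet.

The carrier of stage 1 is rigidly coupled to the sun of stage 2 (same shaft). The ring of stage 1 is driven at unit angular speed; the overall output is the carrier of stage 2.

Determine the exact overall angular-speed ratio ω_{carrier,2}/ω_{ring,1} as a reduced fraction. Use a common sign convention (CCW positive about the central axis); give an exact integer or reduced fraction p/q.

Stage 1: N_ring = 16 + 2·10 = 36
Stage 1: 16(ω_s−ω_c) = −36(ω_r−ω_c),  ω_s=0, ω_r=1
Stage 1: 16(0−ω_c) = −36(1−ω_c)  ⇒  52ω_c = 36  ⇒  ω_c = 9/13
  ⇒ ω_c¹/ω_r¹ = 9/13
Stage 2: N_ring = 13 + 2·18 = 49
Stage 2: 13(ω_s−ω_c) = −49(ω_r−ω_c),  ω_r=0, ω_s=1
Stage 2: 13(1−ω_c) = −49(0−ω_c)  ⇒  62ω_c = 13  ⇒  ω_c = 13/62
  ⇒ ω_c²/ω_s² = 13/62
Coupling ω_s² = ω_c¹ ⇒ overall = 9/13 × 13/62 = 9/62

9/62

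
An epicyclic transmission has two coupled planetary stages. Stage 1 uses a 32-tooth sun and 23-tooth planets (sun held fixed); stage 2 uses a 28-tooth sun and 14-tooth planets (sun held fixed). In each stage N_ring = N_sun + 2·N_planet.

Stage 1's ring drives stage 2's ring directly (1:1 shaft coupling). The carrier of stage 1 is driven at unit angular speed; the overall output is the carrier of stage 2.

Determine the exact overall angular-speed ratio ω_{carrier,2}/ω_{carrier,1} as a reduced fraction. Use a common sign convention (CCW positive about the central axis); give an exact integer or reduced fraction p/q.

Stage 1: N_ring = 32 + 2·23 = 78
Stage 1: 32(ω_s−ω_c) = −78(ω_r−ω_c),  ω_s=0, ω_c=1
Stage 1: ω_r = 1 − (32/78)(0−1) = 55/39
  ⇒ ω_r¹/ω_c¹ = 55/39
Stage 2: N_ring = 28 + 2·14 = 56
Stage 2: 28(ω_s−ω_c) = −56(ω_r−ω_c),  ω_s=0, ω_r=1
Stage 2: 28(0−ω_c) = −56(1−ω_c)  ⇒  84ω_c = 56  ⇒  ω_c = 2/3
  ⇒ ω_c²/ω_r² = 2/3
Coupling ω_r² = ω_r¹ ⇒ overall = 55/39 × 2/3 = 110/117

110/117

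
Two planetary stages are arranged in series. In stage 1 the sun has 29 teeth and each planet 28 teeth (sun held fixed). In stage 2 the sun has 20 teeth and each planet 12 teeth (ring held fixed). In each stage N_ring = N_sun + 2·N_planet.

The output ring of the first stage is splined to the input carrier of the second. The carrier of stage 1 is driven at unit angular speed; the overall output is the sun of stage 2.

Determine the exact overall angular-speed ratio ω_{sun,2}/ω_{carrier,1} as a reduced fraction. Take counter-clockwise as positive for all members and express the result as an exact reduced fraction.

1824/425

Stage 1: N_ring = 29 + 2·28 = 85
Stage 1: 29(ω_s−ω_c) = −85(ω_r−ω_c),  ω_s=0, ω_c=1
Stage 1: ω_r = 1 − (29/85)(0−1) = 114/85
  ⇒ ω_r¹/ω_c¹ = 114/85
Stage 2: N_ring = 20 + 2·12 = 44
Stage 2: 20(ω_s−ω_c) = −44(ω_r−ω_c),  ω_r=0, ω_c=1
Stage 2: ω_s = 1 − (44/20)(0−1) = 16/5
  ⇒ ω_s²/ω_c² = 16/5
Coupling ω_c² = ω_r¹ ⇒ overall = 114/85 × 16/5 = 1824/425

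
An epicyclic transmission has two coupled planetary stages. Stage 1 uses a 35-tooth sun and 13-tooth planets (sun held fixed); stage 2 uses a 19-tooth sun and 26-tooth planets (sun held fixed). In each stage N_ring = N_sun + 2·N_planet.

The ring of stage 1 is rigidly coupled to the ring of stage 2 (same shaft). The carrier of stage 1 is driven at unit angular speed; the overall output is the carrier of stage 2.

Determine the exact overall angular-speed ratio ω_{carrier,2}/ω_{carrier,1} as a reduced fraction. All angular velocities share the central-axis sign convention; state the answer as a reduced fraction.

1136/915

Stage 1: N_ring = 35 + 2·13 = 61
Stage 1: 35(ω_s−ω_c) = −61(ω_r−ω_c),  ω_s=0, ω_c=1
Stage 1: ω_r = 1 − (35/61)(0−1) = 96/61
  ⇒ ω_r¹/ω_c¹ = 96/61
Stage 2: N_ring = 19 + 2·26 = 71
Stage 2: 19(ω_s−ω_c) = −71(ω_r−ω_c),  ω_s=0, ω_r=1
Stage 2: 19(0−ω_c) = −71(1−ω_c)  ⇒  90ω_c = 71  ⇒  ω_c = 71/90
  ⇒ ω_c²/ω_r² = 71/90
Coupling ω_r² = ω_r¹ ⇒ overall = 96/61 × 71/90 = 1136/915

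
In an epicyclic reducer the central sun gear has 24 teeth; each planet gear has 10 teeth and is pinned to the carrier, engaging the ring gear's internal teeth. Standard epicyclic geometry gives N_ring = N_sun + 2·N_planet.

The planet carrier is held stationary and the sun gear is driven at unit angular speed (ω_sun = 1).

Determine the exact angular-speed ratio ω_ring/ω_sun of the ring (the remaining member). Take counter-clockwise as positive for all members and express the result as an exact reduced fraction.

-6/11

N_ring = 24 + 2·10 = 44
24(ω_s−ω_c) = −44(ω_r−ω_c),  ω_c=0, ω_s=1
ω_r = 0 − (24/44)(1−0) = -6/11
ω_r/ω_s = -6/11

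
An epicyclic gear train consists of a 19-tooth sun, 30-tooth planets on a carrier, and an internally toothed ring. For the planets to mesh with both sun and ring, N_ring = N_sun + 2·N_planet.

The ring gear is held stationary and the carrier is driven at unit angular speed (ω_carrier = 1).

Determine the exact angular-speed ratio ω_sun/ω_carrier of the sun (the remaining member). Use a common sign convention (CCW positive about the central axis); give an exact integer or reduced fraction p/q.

N_ring = 19 + 2·30 = 79
19(ω_s−ω_c) = −79(ω_r−ω_c),  ω_r=0, ω_c=1
ω_s = 1 − (79/19)(0−1) = 98/19
ω_s/ω_c = 98/19

98/19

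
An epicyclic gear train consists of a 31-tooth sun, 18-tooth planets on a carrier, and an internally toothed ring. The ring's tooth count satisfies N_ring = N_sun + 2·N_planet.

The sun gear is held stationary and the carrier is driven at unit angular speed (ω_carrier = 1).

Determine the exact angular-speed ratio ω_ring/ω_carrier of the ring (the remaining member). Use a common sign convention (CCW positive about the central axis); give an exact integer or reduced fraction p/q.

N_ring = 31 + 2·18 = 67
31(ω_s−ω_c) = −67(ω_r−ω_c),  ω_s=0, ω_c=1
ω_r = 1 − (31/67)(0−1) = 98/67
ω_r/ω_c = 98/67

98/67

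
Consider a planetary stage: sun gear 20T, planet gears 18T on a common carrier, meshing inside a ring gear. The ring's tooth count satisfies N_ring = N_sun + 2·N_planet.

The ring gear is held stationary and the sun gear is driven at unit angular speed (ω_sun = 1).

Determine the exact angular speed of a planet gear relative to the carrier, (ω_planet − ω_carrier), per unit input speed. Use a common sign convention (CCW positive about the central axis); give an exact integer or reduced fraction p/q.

N_ring = 20 + 2·18 = 56
20(ω_s−ω_c) = −56(ω_r−ω_c),  ω_r=0, ω_s=1
20(1−ω_c) = −56(0−ω_c)  ⇒  76ω_c = 20  ⇒  ω_c = 5/19
sun–planet: 20·(1−5/19) = −18·(ω_p−ω_c)  ⇒  ω_p−ω_c = −(20/18)·(14/19) = -140/171

-140/171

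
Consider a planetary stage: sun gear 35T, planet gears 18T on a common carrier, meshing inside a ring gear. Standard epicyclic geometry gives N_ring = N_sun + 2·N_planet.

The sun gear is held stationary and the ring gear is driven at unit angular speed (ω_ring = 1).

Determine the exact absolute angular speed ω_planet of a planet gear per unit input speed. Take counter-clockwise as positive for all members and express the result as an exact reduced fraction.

71/36

N_ring = 35 + 2·18 = 71
35(ω_s−ω_c) = −71(ω_r−ω_c),  ω_s=0, ω_r=1
35(0−ω_c) = −71(1−ω_c)  ⇒  106ω_c = 71  ⇒  ω_c = 71/106
sun–planet: 35·(0−71/106) = −18·(ω_p−ω_c)  ⇒  ω_p−ω_c = −(35/18)·(-71/106) = 2485/1908
ω_p = 71/106 + 2485/1908 = 71/36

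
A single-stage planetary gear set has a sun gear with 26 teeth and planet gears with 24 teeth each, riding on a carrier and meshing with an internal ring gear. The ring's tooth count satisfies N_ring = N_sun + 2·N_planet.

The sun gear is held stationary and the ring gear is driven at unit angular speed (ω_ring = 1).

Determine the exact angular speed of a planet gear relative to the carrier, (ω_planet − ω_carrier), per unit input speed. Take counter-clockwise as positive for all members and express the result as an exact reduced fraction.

N_ring = 26 + 2·24 = 74
26(ω_s−ω_c) = −74(ω_r−ω_c),  ω_s=0, ω_r=1
26(0−ω_c) = −74(1−ω_c)  ⇒  100ω_c = 74  ⇒  ω_c = 37/50
sun–planet: 26·(0−37/50) = −24·(ω_p−ω_c)  ⇒  ω_p−ω_c = −(26/24)·(-37/50) = 481/600

481/600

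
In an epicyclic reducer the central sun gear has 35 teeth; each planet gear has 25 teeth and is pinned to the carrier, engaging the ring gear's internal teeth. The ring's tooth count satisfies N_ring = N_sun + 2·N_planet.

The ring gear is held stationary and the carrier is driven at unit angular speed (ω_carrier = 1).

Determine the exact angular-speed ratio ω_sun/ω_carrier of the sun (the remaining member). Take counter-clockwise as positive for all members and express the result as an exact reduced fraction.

24/7

N_ring = 35 + 2·25 = 85
35(ω_s−ω_c) = −85(ω_r−ω_c),  ω_r=0, ω_c=1
ω_s = 1 − (85/35)(0−1) = 24/7
ω_s/ω_c = 24/7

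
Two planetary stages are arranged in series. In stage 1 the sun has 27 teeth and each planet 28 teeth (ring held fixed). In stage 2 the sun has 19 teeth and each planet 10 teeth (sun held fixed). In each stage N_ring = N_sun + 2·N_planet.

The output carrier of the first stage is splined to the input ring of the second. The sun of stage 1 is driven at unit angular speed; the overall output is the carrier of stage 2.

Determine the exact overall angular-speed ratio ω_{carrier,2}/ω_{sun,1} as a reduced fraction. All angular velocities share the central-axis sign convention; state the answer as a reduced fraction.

Stage 1: N_ring = 27 + 2·28 = 83
Stage 1: 27(ω_s−ω_c) = −83(ω_r−ω_c),  ω_r=0, ω_s=1
Stage 1: 27(1−ω_c) = −83(0−ω_c)  ⇒  110ω_c = 27  ⇒  ω_c = 27/110
  ⇒ ω_c¹/ω_s¹ = 27/110
Stage 2: N_ring = 19 + 2·10 = 39
Stage 2: 19(ω_s−ω_c) = −39(ω_r−ω_c),  ω_s=0, ω_r=1
Stage 2: 19(0−ω_c) = −39(1−ω_c)  ⇒  58ω_c = 39  ⇒  ω_c = 39/58
  ⇒ ω_c²/ω_r² = 39/58
Coupling ω_r² = ω_c¹ ⇒ overall = 27/110 × 39/58 = 1053/6380

1053/6380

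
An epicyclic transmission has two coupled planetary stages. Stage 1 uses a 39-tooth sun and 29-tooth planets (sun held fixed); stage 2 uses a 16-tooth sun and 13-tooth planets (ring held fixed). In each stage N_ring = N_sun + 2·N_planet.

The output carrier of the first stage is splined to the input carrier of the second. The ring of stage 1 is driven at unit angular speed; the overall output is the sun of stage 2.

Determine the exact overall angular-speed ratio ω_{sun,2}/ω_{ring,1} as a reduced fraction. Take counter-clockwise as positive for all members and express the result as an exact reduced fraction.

2813/1088

Stage 1: N_ring = 39 + 2·29 = 97
Stage 1: 39(ω_s−ω_c) = −97(ω_r−ω_c),  ω_s=0, ω_r=1
Stage 1: 39(0−ω_c) = −97(1−ω_c)  ⇒  136ω_c = 97  ⇒  ω_c = 97/136
  ⇒ ω_c¹/ω_r¹ = 97/136
Stage 2: N_ring = 16 + 2·13 = 42
Stage 2: 16(ω_s−ω_c) = −42(ω_r−ω_c),  ω_r=0, ω_c=1
Stage 2: ω_s = 1 − (42/16)(0−1) = 29/8
  ⇒ ω_s²/ω_c² = 29/8
Coupling ω_c² = ω_c¹ ⇒ overall = 97/136 × 29/8 = 2813/1088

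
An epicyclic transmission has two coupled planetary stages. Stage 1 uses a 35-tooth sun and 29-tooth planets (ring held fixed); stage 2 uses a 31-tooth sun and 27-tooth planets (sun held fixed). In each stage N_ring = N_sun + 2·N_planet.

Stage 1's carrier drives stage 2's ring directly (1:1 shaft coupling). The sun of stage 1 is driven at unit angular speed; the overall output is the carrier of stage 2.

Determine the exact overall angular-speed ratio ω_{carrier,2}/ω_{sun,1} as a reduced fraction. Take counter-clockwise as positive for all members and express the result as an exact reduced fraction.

Stage 1: N_ring = 35 + 2·29 = 93
Stage 1: 35(ω_s−ω_c) = −93(ω_r−ω_c),  ω_r=0, ω_s=1
Stage 1: 35(1−ω_c) = −93(0−ω_c)  ⇒  128ω_c = 35  ⇒  ω_c = 35/128
  ⇒ ω_c¹/ω_s¹ = 35/128
Stage 2: N_ring = 31 + 2·27 = 85
Stage 2: 31(ω_s−ω_c) = −85(ω_r−ω_c),  ω_s=0, ω_r=1
Stage 2: 31(0−ω_c) = −85(1−ω_c)  ⇒  116ω_c = 85  ⇒  ω_c = 85/116
  ⇒ ω_c²/ω_r² = 85/116
Coupling ω_r² = ω_c¹ ⇒ overall = 35/128 × 85/116 = 2975/14848

2975/14848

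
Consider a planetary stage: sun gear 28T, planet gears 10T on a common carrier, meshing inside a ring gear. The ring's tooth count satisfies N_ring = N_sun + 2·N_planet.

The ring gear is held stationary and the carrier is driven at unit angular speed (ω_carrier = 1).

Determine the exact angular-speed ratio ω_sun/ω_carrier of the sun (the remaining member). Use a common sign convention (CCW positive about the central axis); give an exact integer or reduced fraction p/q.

19/7

N_ring = 28 + 2·10 = 48
28(ω_s−ω_c) = −48(ω_r−ω_c),  ω_r=0, ω_c=1
ω_s = 1 − (48/28)(0−1) = 19/7
ω_s/ω_c = 19/7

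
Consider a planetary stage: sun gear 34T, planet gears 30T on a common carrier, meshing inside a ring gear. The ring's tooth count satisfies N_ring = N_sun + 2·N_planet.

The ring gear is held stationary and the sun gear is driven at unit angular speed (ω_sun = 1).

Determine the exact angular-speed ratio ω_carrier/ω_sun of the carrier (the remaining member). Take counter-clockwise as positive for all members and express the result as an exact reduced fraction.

N_ring = 34 + 2·30 = 94
34(ω_s−ω_c) = −94(ω_r−ω_c),  ω_r=0, ω_s=1
34(1−ω_c) = −94(0−ω_c)  ⇒  128ω_c = 34  ⇒  ω_c = 17/64
ω_c/ω_s = 17/64

17/64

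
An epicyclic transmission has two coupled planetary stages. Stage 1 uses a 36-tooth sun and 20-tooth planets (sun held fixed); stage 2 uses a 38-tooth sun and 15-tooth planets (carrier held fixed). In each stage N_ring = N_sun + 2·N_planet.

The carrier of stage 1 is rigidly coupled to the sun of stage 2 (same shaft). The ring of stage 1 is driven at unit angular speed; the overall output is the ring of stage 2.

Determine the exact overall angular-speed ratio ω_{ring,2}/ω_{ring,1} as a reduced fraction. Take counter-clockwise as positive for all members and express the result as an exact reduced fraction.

Stage 1: N_ring = 36 + 2·20 = 76
Stage 1: 36(ω_s−ω_c) = −76(ω_r−ω_c),  ω_s=0, ω_r=1
Stage 1: 36(0−ω_c) = −76(1−ω_c)  ⇒  112ω_c = 76  ⇒  ω_c = 19/28
  ⇒ ω_c¹/ω_r¹ = 19/28
Stage 2: N_ring = 38 + 2·15 = 68
Stage 2: 38(ω_s−ω_c) = −68(ω_r−ω_c),  ω_c=0, ω_s=1
Stage 2: ω_r = 0 − (38/68)(1−0) = -19/34
  ⇒ ω_r²/ω_s² = -19/34
Coupling ω_s² = ω_c¹ ⇒ overall = 19/28 × -19/34 = -361/952

-361/952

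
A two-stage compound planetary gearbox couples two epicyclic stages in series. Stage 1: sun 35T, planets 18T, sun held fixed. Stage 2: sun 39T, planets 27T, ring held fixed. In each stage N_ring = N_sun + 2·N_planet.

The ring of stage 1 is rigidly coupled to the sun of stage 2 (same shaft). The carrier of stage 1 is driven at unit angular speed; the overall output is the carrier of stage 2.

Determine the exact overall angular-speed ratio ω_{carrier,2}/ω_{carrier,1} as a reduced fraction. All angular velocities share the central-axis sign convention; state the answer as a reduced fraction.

689/1562

Stage 1: N_ring = 35 + 2·18 = 71
Stage 1: 35(ω_s−ω_c) = −71(ω_r−ω_c),  ω_s=0, ω_c=1
Stage 1: ω_r = 1 − (35/71)(0−1) = 106/71
  ⇒ ω_r¹/ω_c¹ = 106/71
Stage 2: N_ring = 39 + 2·27 = 93
Stage 2: 39(ω_s−ω_c) = −93(ω_r−ω_c),  ω_r=0, ω_s=1
Stage 2: 39(1−ω_c) = −93(0−ω_c)  ⇒  132ω_c = 39  ⇒  ω_c = 13/44
  ⇒ ω_c²/ω_s² = 13/44
Coupling ω_s² = ω_r¹ ⇒ overall = 106/71 × 13/44 = 689/1562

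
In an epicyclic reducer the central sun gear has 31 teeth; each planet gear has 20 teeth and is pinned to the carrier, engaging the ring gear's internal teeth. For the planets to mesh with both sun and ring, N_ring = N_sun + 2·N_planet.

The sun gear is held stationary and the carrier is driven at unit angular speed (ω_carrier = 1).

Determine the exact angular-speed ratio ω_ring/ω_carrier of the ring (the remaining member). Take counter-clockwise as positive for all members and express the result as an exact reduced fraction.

N_ring = 31 + 2·20 = 71
31(ω_s−ω_c) = −71(ω_r−ω_c),  ω_s=0, ω_c=1
ω_r = 1 − (31/71)(0−1) = 102/71
ω_r/ω_c = 102/71

102/71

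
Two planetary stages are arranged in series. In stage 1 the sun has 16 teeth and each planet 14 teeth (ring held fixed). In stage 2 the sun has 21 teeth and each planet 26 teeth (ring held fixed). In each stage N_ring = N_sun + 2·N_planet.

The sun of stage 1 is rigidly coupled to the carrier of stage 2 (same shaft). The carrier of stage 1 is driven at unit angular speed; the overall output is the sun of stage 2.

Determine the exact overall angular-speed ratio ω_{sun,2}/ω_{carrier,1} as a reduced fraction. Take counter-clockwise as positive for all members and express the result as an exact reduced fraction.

Stage 1: N_ring = 16 + 2·14 = 44
Stage 1: 16(ω_s−ω_c) = −44(ω_r−ω_c),  ω_r=0, ω_c=1
Stage 1: ω_s = 1 − (44/16)(0−1) = 15/4
  ⇒ ω_s¹/ω_c¹ = 15/4
Stage 2: N_ring = 21 + 2·26 = 73
Stage 2: 21(ω_s−ω_c) = −73(ω_r−ω_c),  ω_r=0, ω_c=1
Stage 2: ω_s = 1 − (73/21)(0−1) = 94/21
  ⇒ ω_s²/ω_c² = 94/21
Coupling ω_c² = ω_s¹ ⇒ overall = 15/4 × 94/21 = 235/14

235/14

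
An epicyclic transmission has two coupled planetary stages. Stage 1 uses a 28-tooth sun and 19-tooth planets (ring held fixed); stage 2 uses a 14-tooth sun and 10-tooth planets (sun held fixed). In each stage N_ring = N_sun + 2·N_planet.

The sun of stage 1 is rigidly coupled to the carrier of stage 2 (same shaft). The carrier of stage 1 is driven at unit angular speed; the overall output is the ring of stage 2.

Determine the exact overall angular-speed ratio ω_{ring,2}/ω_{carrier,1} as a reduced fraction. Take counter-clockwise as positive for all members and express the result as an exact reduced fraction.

Stage 1: N_ring = 28 + 2·19 = 66
Stage 1: 28(ω_s−ω_c) = −66(ω_r−ω_c),  ω_r=0, ω_c=1
Stage 1: ω_s = 1 − (66/28)(0−1) = 47/14
  ⇒ ω_s¹/ω_c¹ = 47/14
Stage 2: N_ring = 14 + 2·10 = 34
Stage 2: 14(ω_s−ω_c) = −34(ω_r−ω_c),  ω_s=0, ω_c=1
Stage 2: ω_r = 1 − (14/34)(0−1) = 24/17
  ⇒ ω_r²/ω_c² = 24/17
Coupling ω_c² = ω_s¹ ⇒ overall = 47/14 × 24/17 = 564/119

564/119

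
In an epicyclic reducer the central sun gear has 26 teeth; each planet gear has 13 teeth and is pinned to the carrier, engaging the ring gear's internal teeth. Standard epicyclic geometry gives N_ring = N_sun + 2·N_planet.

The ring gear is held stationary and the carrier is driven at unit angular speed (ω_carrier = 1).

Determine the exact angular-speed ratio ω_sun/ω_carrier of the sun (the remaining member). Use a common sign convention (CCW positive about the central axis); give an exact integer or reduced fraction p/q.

3

N_ring = 26 + 2·13 = 52
26(ω_s−ω_c) = −52(ω_r−ω_c),  ω_r=0, ω_c=1
ω_s = 1 − (52/26)(0−1) = 3
ω_s/ω_c = 3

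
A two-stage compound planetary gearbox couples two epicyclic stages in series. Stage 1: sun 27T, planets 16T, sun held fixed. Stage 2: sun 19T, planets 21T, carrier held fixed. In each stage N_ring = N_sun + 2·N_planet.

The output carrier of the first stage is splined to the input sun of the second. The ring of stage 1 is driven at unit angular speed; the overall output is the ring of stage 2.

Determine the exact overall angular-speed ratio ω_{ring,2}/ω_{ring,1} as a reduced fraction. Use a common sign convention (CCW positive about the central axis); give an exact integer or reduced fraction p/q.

-1121/5246

Stage 1: N_ring = 27 + 2·16 = 59
Stage 1: 27(ω_s−ω_c) = −59(ω_r−ω_c),  ω_s=0, ω_r=1
Stage 1: 27(0−ω_c) = −59(1−ω_c)  ⇒  86ω_c = 59  ⇒  ω_c = 59/86
  ⇒ ω_c¹/ω_r¹ = 59/86
Stage 2: N_ring = 19 + 2·21 = 61
Stage 2: 19(ω_s−ω_c) = −61(ω_r−ω_c),  ω_c=0, ω_s=1
Stage 2: ω_r = 0 − (19/61)(1−0) = -19/61
  ⇒ ω_r²/ω_s² = -19/61
Coupling ω_s² = ω_c¹ ⇒ overall = 59/86 × -19/61 = -1121/5246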